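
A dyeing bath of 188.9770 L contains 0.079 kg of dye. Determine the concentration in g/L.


Formula: Conc = dye_mass(kg) / volume(L) * 1000
Substituting: Conc = 0.079 / 188.9770 * 1000
Result: 0.4180 g/L


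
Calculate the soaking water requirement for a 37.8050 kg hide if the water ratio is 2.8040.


Formula: Water = hide_weight * ratio
Substituting: Water = 37.8050 * 2.8040
Result: 106.0052 kg


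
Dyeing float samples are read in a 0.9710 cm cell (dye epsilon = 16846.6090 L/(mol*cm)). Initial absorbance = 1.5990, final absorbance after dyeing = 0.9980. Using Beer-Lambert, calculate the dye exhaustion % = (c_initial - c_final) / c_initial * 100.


c_initial = A_i / (epsilon * l) = 1.5990 / (16846.6090 * 0.9710) = 9.7750e-05 mol/L
c_final = A_f / (epsilon * l) = 0.9980 / (16846.6090 * 0.9710) = 6.1010e-05 mol/L
Exhaustion = (c_initial - c_final) / c_initial * 100 = (9.7750e-05 - 6.1010e-05) / 9.7750e-05 * 100 = 37.5860 %


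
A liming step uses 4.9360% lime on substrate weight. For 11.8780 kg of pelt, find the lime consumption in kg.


Formula: Lime = substrate * pct / 100
Substituting: Lime = 11.8780 * 4.9360 / 100
Result: 0.5863 kg


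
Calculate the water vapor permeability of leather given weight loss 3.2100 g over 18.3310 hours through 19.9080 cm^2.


Formula: WVP = loss / (area * time)
Substituting: WVP = 3.2100 / (19.9080 * 18.3310)
Result: 0.00879612 g/(cm^2*hr)


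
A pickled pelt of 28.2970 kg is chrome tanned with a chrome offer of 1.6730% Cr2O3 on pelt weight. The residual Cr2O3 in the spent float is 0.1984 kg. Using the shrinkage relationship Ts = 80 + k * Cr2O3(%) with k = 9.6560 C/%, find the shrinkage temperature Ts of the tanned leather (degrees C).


Offered = pelt * offer_pct / 100 = 28.2970 * 1.6730 / 100 = 0.4734 kg
Uptake = offered - residual = 0.4734 - 0.1984 = 0.2750 kg
Cr2O3% on pelt = uptake / pelt * 100 = 0.2750 / 28.2970 * 100 = 0.9719 %
Ts = 80 + k * Cr2O3% = 80 + 9.6560 * 0.9719 = 89.3843 C


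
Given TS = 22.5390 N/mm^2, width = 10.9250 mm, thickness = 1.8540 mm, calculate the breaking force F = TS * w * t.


Formula: F = TS * w * t
Substituting: F = 22.5390 * 10.9250 * 1.8540
Result: 456.5263 N


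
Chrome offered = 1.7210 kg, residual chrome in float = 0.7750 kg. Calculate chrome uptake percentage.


Formula: Uptake = (offered - residual) / offered * 100
Substituting: Uptake = (1.7210 - 0.7750) / 1.7210 * 100
Result: 54.9680 %


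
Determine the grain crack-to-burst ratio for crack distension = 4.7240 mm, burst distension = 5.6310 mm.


Formula: Ratio = crack / burst
Substituting: Ratio = 4.7240 / 5.6310
Result: 0.8389


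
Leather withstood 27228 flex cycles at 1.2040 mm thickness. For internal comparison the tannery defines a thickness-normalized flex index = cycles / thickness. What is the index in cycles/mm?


Formula: Index = cycles / thickness
Substituting: Index = 27228 / 1.2040
Result: 22614.6179 cycles/mm


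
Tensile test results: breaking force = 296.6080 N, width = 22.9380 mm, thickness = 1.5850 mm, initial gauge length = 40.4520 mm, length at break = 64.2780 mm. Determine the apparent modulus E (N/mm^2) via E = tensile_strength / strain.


TS = F / (w * t) = 296.6080 / (22.9380 * 1.5850) = 8.1583 N/mm^2
strain = (Lf - L0) / L0 = (64.2780 - 40.4520) / 40.4520 = 0.5890
E = TS / strain = 8.1583 / 0.5890 = 13.8512 N/mm^2


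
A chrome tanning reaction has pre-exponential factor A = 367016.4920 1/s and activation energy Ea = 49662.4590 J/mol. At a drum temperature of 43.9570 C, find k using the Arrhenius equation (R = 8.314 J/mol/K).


T_K = T_C + 273.15 = 43.9570 + 273.15 = 317.1070 K
exponent = -Ea / (R * T_K) = -49662.4590 / (8.314 * 317.1070) = -18.8370
k = A * exp(exponent) = 367016.4920 * exp(-18.8370) = 0.0024203 1/s


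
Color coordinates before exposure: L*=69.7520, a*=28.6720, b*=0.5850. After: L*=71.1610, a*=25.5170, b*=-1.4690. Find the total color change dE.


dL = 1.4090, da = -3.1550, db = -2.0540
dE = sqrt(1.4090^2 + (-3.1550)^2 + (-2.0540)^2) = 4.0197


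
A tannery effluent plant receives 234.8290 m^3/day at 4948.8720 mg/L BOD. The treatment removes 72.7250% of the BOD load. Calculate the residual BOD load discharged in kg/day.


Load_in = volume * conc / 1000 = 234.8290 * 4948.8720 / 1000 = 1162.1387 kg/day
Removed = Load_in * eff / 100 = 1162.1387 * 72.7250 / 100 = 845.1653 kg/day
Load_out = Load_in - Removed = 1162.1387 - 845.1653 = 316.9733 kg/day


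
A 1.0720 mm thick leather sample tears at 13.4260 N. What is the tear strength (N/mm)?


Formula: Tear strength = force / thickness
Substituting: Tear strength = 13.4260 / 1.0720
Result: 12.5243 N/mm


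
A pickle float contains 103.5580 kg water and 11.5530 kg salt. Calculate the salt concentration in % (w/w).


Formula: Conc = salt / (water + salt) * 100
Substituting: Conc = 11.5530 / (103.5580 + 11.5530) * 100
Result: 10.0364 %


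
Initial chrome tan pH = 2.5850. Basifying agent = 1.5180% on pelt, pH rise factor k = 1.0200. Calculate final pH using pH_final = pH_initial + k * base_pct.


Formula: pH_final = pH_initial + k * base_pct
Substituting: pH_final = 2.5850 + 1.0200 * 1.5180
Result: 4.1334


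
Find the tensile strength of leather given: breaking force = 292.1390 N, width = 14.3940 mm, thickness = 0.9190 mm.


Formula: TS = force / (width * thickness)
Substituting: TS = 292.1390 / (14.3940 * 0.9190)
Result: 22.0848 N/mm^2


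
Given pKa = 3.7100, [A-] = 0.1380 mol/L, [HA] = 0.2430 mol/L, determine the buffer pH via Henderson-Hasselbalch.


ratio = [A-] / [HA] = 0.1380 / 0.2430 = 0.5679
log10(ratio) = -0.2457
pH = pKa + log10(ratio) = 3.7100 - 0.2457 = 3.4643


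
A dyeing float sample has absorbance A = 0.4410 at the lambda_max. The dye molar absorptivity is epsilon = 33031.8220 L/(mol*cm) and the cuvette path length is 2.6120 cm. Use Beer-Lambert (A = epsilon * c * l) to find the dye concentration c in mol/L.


Formula: c = A / (epsilon * l)
Substituting: c = 0.4410 / (33031.8220 * 2.6120)
Result: 5.1113e-06 mol/L


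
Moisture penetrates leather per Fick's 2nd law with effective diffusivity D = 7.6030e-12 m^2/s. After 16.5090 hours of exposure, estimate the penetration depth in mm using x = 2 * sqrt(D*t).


t = 16.5090 hr * 3600 = 59432.4000 s
D * t = 7.6030e-12 * 59432.4000 = 4.5186e-07
x = 2 * sqrt(D*t) = 2 * sqrt(4.5186e-07) = 0.00134442 m = 1.3444 mm


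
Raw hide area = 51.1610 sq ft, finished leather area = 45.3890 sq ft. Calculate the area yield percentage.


Formula: Yield = finished / raw * 100
Substituting: Yield = 45.3890 / 51.1610 * 100
Result: 88.7180 %


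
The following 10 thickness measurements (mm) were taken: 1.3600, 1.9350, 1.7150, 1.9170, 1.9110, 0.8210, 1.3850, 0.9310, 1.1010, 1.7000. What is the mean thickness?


Formula: Average = sum / n
Substituting: Average = 14.7760 / 10
Result: 1.4776 mm


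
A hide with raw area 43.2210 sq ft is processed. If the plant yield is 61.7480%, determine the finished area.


Formula: finished = raw * yield / 100
Substituting: finished = 43.2210 * 61.7480 / 100
Result: 26.6881 sq ft


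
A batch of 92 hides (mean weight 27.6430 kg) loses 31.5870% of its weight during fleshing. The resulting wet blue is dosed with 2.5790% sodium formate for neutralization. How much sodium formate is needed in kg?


Total_raw = N * avg_wt = 92 * 27.6430 = 2543.1560 kg
Substrate = Total_raw * (1 - loss/100) = 2543.1560 * (1 - 31.5870/100) = 1739.8493 kg
Neutralizer = Substrate * pct / 100 = 1739.8493 * 2.5790 / 100 = 44.8707 kg


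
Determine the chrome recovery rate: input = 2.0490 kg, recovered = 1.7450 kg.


Formula: Recovery = recovered / input * 100
Substituting: Recovery = 1.7450 / 2.0490 * 100
Result: 85.1635 %


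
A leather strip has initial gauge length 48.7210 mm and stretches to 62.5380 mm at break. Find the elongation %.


Formula: Elongation = (Lf - L0) / L0 * 100
Substituting: Elongation = (62.5380 - 48.7210) / 48.7210 * 100
Result: 28.3594 %


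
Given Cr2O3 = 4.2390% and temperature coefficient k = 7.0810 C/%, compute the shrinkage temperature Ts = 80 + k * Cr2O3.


Formula: Ts = 80 + k * Cr2O3
Substituting: Ts = 80 + 7.0810 * 4.2390
Result: 110.0164 C


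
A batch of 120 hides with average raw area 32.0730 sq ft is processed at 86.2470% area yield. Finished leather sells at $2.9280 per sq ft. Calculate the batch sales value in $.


Raw_total = N * avg_area = 120 * 32.0730 = 3848.7600 sq ft
Finished = Raw_total * yield / 100 = 3848.7600 * 86.2470 / 100 = 3319.4400 sq ft
Value = Finished * price = 3319.4400 * 2.9280 = 9719.3204 $


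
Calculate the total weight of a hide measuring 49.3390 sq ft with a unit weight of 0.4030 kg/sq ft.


Formula: Weight = area * weight_per_sqft
Substituting: Weight = 49.3390 * 0.4030
Result: 19.8836 kg


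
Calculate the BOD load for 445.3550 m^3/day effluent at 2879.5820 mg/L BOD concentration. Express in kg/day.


Formula: BOD_load = volume * conc / 1000
Substituting: BOD_load = 445.3550 * 2879.5820 / 1000
Result: 1282.4362 kg/day


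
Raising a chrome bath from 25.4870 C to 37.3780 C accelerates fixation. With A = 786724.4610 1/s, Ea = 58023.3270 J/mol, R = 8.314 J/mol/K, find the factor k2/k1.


T1 = 25.4870 + 273.15 = 298.6370 K; T2 = 37.3780 + 273.15 = 310.5280 K
k1 = A * exp(-Ea/(R*T1)) = 786724.4610 * exp(-58023.3270/(8.314*298.6370)) = 5.5794e-05 1/s
k2 = A * exp(-Ea/(R*T2)) = 786724.4610 * exp(-58023.3270/(8.314*310.5280)) = 1.3653e-04 1/s
k2/k1 = 1.3653e-04 / 5.5794e-05 = 2.4471


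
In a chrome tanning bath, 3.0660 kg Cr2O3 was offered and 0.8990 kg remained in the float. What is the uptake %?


Formula: Uptake = (offered - residual) / offered * 100
Substituting: Uptake = (3.0660 - 0.8990) / 3.0660 * 100
Result: 70.6784 %


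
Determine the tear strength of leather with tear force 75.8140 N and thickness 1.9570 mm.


Formula: Tear strength = force / thickness
Substituting: Tear strength = 75.8140 / 1.9570
Result: 38.7399 N/mm


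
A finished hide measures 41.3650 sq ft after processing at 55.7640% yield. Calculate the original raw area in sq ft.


Formula: raw = finished * 100 / yield
Substituting: raw = 41.3650 * 100 / 55.7640
Result: 74.1787 sq ft


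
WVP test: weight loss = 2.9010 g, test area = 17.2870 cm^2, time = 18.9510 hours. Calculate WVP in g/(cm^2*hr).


Formula: WVP = loss / (area * time)
Substituting: WVP = 2.9010 / (17.2870 * 18.9510)
Result: 0.00885515 g/(cm^2*hr)


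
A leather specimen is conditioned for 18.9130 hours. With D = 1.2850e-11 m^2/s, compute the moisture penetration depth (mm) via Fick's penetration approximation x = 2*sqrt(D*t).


t = 18.9130 hr * 3600 = 68086.8000 s
D * t = 1.2850e-11 * 68086.8000 = 8.7492e-07
x = 2 * sqrt(D*t) = 2 * sqrt(8.7492e-07) = 0.00187074 m = 1.8707 mm


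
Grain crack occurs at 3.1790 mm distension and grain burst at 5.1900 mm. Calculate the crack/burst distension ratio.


Formula: Ratio = crack / burst
Substituting: Ratio = 3.1790 / 5.1900
Result: 0.6125


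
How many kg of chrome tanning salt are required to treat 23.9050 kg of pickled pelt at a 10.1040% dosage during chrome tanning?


Formula: Chrome = substrate * pct / 100
Substituting: Chrome = 23.9050 * 10.1040 / 100
Result: 2.4154 kg


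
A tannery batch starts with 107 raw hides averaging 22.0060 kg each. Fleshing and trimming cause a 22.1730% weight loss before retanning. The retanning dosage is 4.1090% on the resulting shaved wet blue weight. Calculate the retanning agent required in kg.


Total_raw = N * avg_wt = 107 * 22.0060 = 2354.6420 kg
Substrate = Total_raw * (1 - loss/100) = 2354.6420 * (1 - 22.1730/100) = 1832.5472 kg
Retan = Substrate * pct / 100 = 1832.5472 * 4.1090 / 100 = 75.2994 kg


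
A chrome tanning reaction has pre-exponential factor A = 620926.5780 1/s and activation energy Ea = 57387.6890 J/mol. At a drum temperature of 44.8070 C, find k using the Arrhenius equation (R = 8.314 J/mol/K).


T_K = T_C + 273.15 = 44.8070 + 273.15 = 317.9570 K
exponent = -Ea / (R * T_K) = -57387.6890 / (8.314 * 317.9570) = -21.7090
k = A * exp(exponent) = 620926.5780 * exp(-21.7090) = 2.3170e-04 1/s


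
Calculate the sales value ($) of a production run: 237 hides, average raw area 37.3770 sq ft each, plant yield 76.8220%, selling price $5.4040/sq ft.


Raw_total = N * avg_area = 237 * 37.3770 = 8858.3490 sq ft
Finished = Raw_total * yield / 100 = 8858.3490 * 76.8220 / 100 = 6805.1609 sq ft
Value = Finished * price = 6805.1609 * 5.4040 = 36775.0893 $


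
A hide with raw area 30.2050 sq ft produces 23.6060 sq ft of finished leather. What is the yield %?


Formula: Yield = finished / raw * 100
Substituting: Yield = 23.6060 / 30.2050 * 100
Result: 78.1526 %


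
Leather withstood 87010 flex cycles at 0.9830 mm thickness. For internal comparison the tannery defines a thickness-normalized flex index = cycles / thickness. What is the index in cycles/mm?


Formula: Index = cycles / thickness
Substituting: Index = 87010 / 0.9830
Result: 88514.7508 cycles/mm


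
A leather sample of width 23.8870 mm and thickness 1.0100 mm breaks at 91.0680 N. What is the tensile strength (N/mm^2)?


Formula: TS = force / (width * thickness)
Substituting: TS = 91.0680 / (23.8870 * 1.0100)
Result: 3.7747 N/mm^2


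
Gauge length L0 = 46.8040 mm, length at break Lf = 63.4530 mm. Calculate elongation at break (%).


Formula: Elongation = (Lf - L0) / L0 * 100
Substituting: Elongation = (63.4530 - 46.8040) / 46.8040 * 100
Result: 35.5717 %


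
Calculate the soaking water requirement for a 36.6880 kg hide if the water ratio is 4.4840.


Formula: Water = hide_weight * ratio
Substituting: Water = 36.6880 * 4.4840
Result: 164.5090 kg


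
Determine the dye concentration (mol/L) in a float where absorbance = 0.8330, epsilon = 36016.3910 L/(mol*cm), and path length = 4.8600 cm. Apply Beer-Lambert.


Formula: c = A / (epsilon * l)
Substituting: c = 0.8330 / (36016.3910 * 4.8600)
Result: 4.7589e-06 mol/L


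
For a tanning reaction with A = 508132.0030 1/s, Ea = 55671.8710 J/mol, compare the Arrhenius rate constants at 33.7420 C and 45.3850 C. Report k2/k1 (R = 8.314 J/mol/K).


T1 = 33.7420 + 273.15 = 306.8920 K; T2 = 45.3850 + 273.15 = 318.5350 K
k1 = A * exp(-Ea/(R*T1)) = 508132.0030 * exp(-55671.8710/(8.314*306.8920)) = 1.6982e-04 1/s
k2 = A * exp(-Ea/(R*T2)) = 508132.0030 * exp(-55671.8710/(8.314*318.5350)) = 3.7701e-04 1/s
k2/k1 = 3.7701e-04 / 1.6982e-04 = 2.2201


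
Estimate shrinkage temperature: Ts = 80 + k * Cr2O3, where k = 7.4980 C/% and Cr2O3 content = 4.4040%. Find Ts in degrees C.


Formula: Ts = 80 + k * Cr2O3
Substituting: Ts = 80 + 7.4980 * 4.4040
Result: 113.0212 C


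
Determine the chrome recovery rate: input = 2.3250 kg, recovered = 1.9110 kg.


Formula: Recovery = recovered / input * 100
Substituting: Recovery = 1.9110 / 2.3250 * 100
Result: 82.1935 %


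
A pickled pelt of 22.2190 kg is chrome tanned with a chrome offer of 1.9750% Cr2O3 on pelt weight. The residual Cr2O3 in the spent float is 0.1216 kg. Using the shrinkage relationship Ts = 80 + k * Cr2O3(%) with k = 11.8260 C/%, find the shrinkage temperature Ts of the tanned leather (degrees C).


Offered = pelt * offer_pct / 100 = 22.2190 * 1.9750 / 100 = 0.4388 kg
Uptake = offered - residual = 0.4388 - 0.1216 = 0.3172 kg
Cr2O3% on pelt = uptake / pelt * 100 = 0.3172 / 22.2190 * 100 = 1.4277 %
Ts = 80 + k * Cr2O3% = 80 + 11.8260 * 1.4277 = 96.8842 C


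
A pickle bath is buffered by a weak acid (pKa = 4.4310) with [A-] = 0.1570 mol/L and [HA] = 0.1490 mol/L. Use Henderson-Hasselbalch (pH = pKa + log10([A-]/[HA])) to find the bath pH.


ratio = [A-] / [HA] = 0.1570 / 0.1490 = 1.0537
log10(ratio) = 0.0227134
pH = pKa + log10(ratio) = 4.4310 + 0.0227134 = 4.4537


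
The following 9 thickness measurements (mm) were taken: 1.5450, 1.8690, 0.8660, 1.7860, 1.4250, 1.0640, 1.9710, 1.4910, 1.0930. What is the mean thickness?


Formula: Average = sum / n
Substituting: Average = 13.1100 / 9
Result: 1.4567 mm


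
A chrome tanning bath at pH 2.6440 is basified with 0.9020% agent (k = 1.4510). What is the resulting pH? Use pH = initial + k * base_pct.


Formula: pH_final = pH_initial + k * base_pct
Substituting: pH_final = 2.6440 + 1.4510 * 0.9020
Result: 3.9528


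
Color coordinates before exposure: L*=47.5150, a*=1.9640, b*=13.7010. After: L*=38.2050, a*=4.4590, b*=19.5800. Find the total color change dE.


dL = -9.3100, da = 2.4950, db = 5.8790
dE = sqrt((-9.3100)^2 + 2.4950^2 + 5.8790^2) = 11.2900


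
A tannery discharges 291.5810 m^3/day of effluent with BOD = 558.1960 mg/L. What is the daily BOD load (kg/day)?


Formula: BOD_load = volume * conc / 1000
Substituting: BOD_load = 291.5810 * 558.1960 / 1000
Result: 162.7593 kg/day


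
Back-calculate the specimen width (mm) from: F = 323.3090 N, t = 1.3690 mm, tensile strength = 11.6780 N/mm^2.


Formula: w = F / (TS * t)
Substituting: w = 323.3090 / (11.6780 * 1.3690)
Result: 20.2230 mm


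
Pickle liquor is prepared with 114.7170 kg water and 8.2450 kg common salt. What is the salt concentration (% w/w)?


Formula: Conc = salt / (water + salt) * 100
Substituting: Conc = 8.2450 / (114.7170 + 8.2450) * 100
Result: 6.7053 %


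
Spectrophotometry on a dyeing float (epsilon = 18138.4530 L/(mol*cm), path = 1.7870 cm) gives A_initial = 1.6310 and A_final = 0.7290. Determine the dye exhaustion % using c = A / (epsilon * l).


c_initial = A_i / (epsilon * l) = 1.6310 / (18138.4530 * 1.7870) = 5.0319e-05 mol/L
c_final = A_f / (epsilon * l) = 0.7290 / (18138.4530 * 1.7870) = 2.2491e-05 mol/L
Exhaustion = (c_initial - c_final) / c_initial * 100 = (5.0319e-05 - 2.2491e-05) / 5.0319e-05 * 100 = 55.3035 %


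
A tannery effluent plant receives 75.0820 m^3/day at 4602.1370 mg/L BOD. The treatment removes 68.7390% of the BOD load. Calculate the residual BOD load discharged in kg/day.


Load_in = volume * conc / 1000 = 75.0820 * 4602.1370 / 1000 = 345.5377 kg/day
Removed = Load_in * eff / 100 = 345.5377 * 68.7390 / 100 = 237.5191 kg/day
Load_out = Load_in - Removed = 345.5377 - 237.5191 = 108.0185 kg/day


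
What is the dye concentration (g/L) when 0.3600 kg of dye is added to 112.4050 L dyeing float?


Formula: Conc = dye_mass(kg) / volume(L) * 1000
Substituting: Conc = 0.3600 / 112.4050 * 1000
Result: 3.2027 g/L


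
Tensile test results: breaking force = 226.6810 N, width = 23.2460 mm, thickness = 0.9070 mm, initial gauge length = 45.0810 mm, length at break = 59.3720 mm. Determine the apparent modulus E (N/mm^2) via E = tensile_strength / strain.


TS = F / (w * t) = 226.6810 / (23.2460 * 0.9070) = 10.7513 N/mm^2
strain = (Lf - L0) / L0 = (59.3720 - 45.0810) / 45.0810 = 0.3170
E = TS / strain = 10.7513 / 0.3170 = 33.9149 N/mm^2


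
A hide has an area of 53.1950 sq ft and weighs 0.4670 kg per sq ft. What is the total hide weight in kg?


Formula: Weight = area * weight_per_sqft
Substituting: Weight = 53.1950 * 0.4670
Result: 24.8421 kg


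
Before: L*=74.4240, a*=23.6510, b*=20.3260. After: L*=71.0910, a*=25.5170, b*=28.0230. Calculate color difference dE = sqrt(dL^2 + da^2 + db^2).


dL = -3.3330, da = 1.8660, db = 7.6970
dE = sqrt((-3.3330)^2 + 1.8660^2 + 7.6970^2) = 8.5927


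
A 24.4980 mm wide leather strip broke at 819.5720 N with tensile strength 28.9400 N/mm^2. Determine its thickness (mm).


Formula: t = F / (TS * w)
Substituting: t = 819.5720 / (28.9400 * 24.4980)
Result: 1.1560 mm


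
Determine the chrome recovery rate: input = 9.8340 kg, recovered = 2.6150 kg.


Formula: Recovery = recovered / input * 100
Substituting: Recovery = 2.6150 / 9.8340 * 100
Result: 26.5914 %


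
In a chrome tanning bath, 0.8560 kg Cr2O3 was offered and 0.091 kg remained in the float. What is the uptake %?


Formula: Uptake = (offered - residual) / offered * 100
Substituting: Uptake = (0.8560 - 0.091) / 0.8560 * 100
Result: 89.3692 %


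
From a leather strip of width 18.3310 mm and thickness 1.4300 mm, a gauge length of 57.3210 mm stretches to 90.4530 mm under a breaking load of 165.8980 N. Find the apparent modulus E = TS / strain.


TS = F / (w * t) = 165.8980 / (18.3310 * 1.4300) = 6.3288 N/mm^2
strain = (Lf - L0) / L0 = (90.4530 - 57.3210) / 57.3210 = 0.5780
E = TS / strain = 6.3288 / 0.5780 = 10.9493 N/mm^2


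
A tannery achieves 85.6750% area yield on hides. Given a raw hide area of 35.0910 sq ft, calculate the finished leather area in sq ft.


Formula: finished = raw * yield / 100
Substituting: finished = 35.0910 * 85.6750 / 100
Result: 30.0642 sq ft


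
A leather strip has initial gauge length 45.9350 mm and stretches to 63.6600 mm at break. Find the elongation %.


Formula: Elongation = (Lf - L0) / L0 * 100
Substituting: Elongation = (63.6600 - 45.9350) / 45.9350 * 100
Result: 38.5871 %


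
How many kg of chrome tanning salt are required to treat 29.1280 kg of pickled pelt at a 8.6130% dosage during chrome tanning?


Formula: Chrome = substrate * pct / 100
Substituting: Chrome = 29.1280 * 8.6130 / 100
Result: 2.5088 kg


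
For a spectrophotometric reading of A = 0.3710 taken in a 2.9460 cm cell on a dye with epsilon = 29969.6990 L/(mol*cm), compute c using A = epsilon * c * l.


Formula: c = A / (epsilon * l)
Substituting: c = 0.3710 / (29969.6990 * 2.9460)
Result: 4.2020e-06 mol/L


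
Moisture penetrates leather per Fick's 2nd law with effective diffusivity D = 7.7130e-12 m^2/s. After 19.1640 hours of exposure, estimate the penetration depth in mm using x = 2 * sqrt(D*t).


t = 19.1640 hr * 3600 = 68990.4000 s
D * t = 7.7130e-12 * 68990.4000 = 5.3212e-07
x = 2 * sqrt(D*t) = 2 * sqrt(5.3212e-07) = 0.00145894 m = 1.4589 mm


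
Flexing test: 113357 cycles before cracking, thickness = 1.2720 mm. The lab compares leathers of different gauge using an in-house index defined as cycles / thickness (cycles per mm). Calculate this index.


Formula: Index = cycles / thickness
Substituting: Index = 113357 / 1.2720
Result: 89117.1384 cycles/mm


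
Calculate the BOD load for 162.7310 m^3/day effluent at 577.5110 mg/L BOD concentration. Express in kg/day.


Formula: BOD_load = volume * conc / 1000
Substituting: BOD_load = 162.7310 * 577.5110 / 1000
Result: 93.9789 kg/day


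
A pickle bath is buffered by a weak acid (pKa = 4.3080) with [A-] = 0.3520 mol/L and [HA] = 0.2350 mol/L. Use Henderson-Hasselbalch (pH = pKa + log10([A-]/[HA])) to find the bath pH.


ratio = [A-] / [HA] = 0.3520 / 0.2350 = 1.4979
log10(ratio) = 0.1755
pH = pKa + log10(ratio) = 4.3080 + 0.1755 = 4.4835


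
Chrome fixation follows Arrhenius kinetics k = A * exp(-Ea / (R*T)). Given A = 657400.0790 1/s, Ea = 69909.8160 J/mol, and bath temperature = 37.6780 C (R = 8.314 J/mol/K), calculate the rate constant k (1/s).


T_K = T_C + 273.15 = 37.6780 + 273.15 = 310.8280 K
exponent = -Ea / (R * T_K) = -69909.8160 / (8.314 * 310.8280) = -27.0525
k = A * exp(exponent) = 657400.0790 * exp(-27.0525) = 1.1724e-06 1/s


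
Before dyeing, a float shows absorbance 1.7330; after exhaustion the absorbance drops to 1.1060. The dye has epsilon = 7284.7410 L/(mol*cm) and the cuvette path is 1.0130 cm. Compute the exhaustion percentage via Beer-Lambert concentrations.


c_initial = A_i / (epsilon * l) = 1.7330 / (7284.7410 * 1.0130) = 2.3484e-04 mol/L
c_final = A_f / (epsilon * l) = 1.1060 / (7284.7410 * 1.0130) = 1.4988e-04 mol/L
Exhaustion = (c_initial - c_final) / c_initial * 100 = (2.3484e-04 - 1.4988e-04) / 2.3484e-04 * 100 = 36.1800 %


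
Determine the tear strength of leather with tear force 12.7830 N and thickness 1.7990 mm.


Formula: Tear strength = force / thickness
Substituting: Tear strength = 12.7830 / 1.7990
Result: 7.1056 N/mm


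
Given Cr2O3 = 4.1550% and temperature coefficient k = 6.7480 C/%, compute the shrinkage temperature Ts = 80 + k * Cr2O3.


Formula: Ts = 80 + k * Cr2O3
Substituting: Ts = 80 + 6.7480 * 4.1550
Result: 108.0379 C


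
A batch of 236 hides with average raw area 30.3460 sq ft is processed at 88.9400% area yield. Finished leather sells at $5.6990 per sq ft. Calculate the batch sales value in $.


Raw_total = N * avg_area = 236 * 30.3460 = 7161.6560 sq ft
Finished = Raw_total * yield / 100 = 7161.6560 * 88.9400 / 100 = 6369.5768 sq ft
Value = Finished * price = 6369.5768 * 5.6990 = 36300.2184 $


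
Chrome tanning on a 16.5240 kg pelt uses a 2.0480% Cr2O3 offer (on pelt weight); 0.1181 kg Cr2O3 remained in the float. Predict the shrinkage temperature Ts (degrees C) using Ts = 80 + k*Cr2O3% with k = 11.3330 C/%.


Offered = pelt * offer_pct / 100 = 16.5240 * 2.0480 / 100 = 0.3384 kg
Uptake = offered - residual = 0.3384 - 0.1181 = 0.2203 kg
Cr2O3% on pelt = uptake / pelt * 100 = 0.2203 / 16.5240 * 100 = 1.3333 %
Ts = 80 + k * Cr2O3% = 80 + 11.3330 * 1.3333 = 95.1101 C


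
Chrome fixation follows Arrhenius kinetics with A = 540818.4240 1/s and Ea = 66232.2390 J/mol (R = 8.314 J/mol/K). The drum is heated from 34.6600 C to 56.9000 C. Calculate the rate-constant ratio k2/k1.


T1 = 34.6600 + 273.15 = 307.8100 K; T2 = 56.9000 + 273.15 = 330.0500 K
k1 = A * exp(-Ea/(R*T1)) = 540818.4240 * exp(-66232.2390/(8.314*307.8100)) = 3.1131e-06 1/s
k2 = A * exp(-Ea/(R*T2)) = 540818.4240 * exp(-66232.2390/(8.314*330.0500)) = 1.7806e-05 1/s
k2/k1 = 1.7806e-05 / 3.1131e-06 = 5.7198


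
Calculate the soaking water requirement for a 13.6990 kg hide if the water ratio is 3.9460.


Formula: Water = hide_weight * ratio
Substituting: Water = 13.6990 * 3.9460
Result: 54.0563 kg


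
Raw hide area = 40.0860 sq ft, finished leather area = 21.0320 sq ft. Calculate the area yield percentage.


Formula: Yield = finished / raw * 100
Substituting: Yield = 21.0320 / 40.0860 * 100
Result: 52.4672 %


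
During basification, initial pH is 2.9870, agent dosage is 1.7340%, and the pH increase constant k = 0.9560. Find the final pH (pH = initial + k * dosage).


Formula: pH_final = pH_initial + k * base_pct
Substituting: pH_final = 2.9870 + 0.9560 * 1.7340
Result: 4.6447


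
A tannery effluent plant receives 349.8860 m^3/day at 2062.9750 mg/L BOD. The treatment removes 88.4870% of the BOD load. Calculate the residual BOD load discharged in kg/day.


Load_in = volume * conc / 1000 = 349.8860 * 2062.9750 / 1000 = 721.8061 kg/day
Removed = Load_in * eff / 100 = 721.8061 * 88.4870 / 100 = 638.7045 kg/day
Load_out = Load_in - Removed = 721.8061 - 638.7045 = 83.1015 kg/day


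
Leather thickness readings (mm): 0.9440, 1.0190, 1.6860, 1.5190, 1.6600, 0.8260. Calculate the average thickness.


Formula: Average = sum / n
Substituting: Average = 7.6540 / 6
Result: 1.2757 mm


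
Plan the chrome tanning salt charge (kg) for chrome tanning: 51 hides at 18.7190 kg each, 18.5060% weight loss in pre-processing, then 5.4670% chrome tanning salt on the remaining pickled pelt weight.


Total_raw = N * avg_wt = 51 * 18.7190 = 954.6690 kg
Substrate = Total_raw * (1 - loss/100) = 954.6690 * (1 - 18.5060/100) = 777.9980 kg
Chrome = Substrate * pct / 100 = 777.9980 * 5.4670 / 100 = 42.5331 kg


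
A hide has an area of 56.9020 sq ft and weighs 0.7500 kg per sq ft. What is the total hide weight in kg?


Formula: Weight = area * weight_per_sqft
Substituting: Weight = 56.9020 * 0.7500
Result: 42.6765 kg


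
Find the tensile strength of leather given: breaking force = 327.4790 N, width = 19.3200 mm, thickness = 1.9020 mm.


Formula: TS = force / (width * thickness)
Substituting: TS = 327.4790 / (19.3200 * 1.9020)
Result: 8.9118 N/mm^2


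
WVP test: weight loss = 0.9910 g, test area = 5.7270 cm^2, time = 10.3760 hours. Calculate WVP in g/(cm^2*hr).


Formula: WVP = loss / (area * time)
Substituting: WVP = 0.9910 / (5.7270 * 10.3760)
Result: 0.0166769 g/(cm^2*hr)


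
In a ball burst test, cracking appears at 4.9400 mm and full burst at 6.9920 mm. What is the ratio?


Formula: Ratio = crack / burst
Substituting: Ratio = 4.9400 / 6.9920
Result: 0.7065


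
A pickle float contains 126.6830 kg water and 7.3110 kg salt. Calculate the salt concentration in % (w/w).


Formula: Conc = salt / (water + salt) * 100
Substituting: Conc = 7.3110 / (126.6830 + 7.3110) * 100
Result: 5.4562 %


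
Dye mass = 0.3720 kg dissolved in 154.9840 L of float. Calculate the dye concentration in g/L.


Formula: Conc = dye_mass(kg) / volume(L) * 1000
Substituting: Conc = 0.3720 / 154.9840 * 1000
Result: 2.4002 g/L


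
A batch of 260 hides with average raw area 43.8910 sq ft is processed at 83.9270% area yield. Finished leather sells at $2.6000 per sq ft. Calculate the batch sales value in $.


Raw_total = N * avg_area = 260 * 43.8910 = 11411.6600 sq ft
Finished = Raw_total * yield / 100 = 11411.6600 * 83.9270 / 100 = 9577.4639 sq ft
Value = Finished * price = 9577.4639 * 2.6000 = 24901.4061 $


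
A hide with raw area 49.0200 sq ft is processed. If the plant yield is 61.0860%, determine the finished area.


Formula: finished = raw * yield / 100
Substituting: finished = 49.0200 * 61.0860 / 100
Result: 29.9444 sq ft


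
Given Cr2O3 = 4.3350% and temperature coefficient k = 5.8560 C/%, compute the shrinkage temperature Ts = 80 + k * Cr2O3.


Formula: Ts = 80 + k * Cr2O3
Substituting: Ts = 80 + 5.8560 * 4.3350
Result: 105.3858 C


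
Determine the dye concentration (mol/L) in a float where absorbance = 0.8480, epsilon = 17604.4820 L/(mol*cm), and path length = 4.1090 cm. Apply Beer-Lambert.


Formula: c = A / (epsilon * l)
Substituting: c = 0.8480 / (17604.4820 * 4.1090)
Result: 1.1723e-05 mol/L


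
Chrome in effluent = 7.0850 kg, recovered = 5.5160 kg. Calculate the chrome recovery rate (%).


Formula: Recovery = recovered / input * 100
Substituting: Recovery = 5.5160 / 7.0850 * 100
Result: 77.8546 %


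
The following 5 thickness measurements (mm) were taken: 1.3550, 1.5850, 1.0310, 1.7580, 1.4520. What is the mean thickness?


Formula: Average = sum / n
Substituting: Average = 7.1810 / 5
Result: 1.4362 mm


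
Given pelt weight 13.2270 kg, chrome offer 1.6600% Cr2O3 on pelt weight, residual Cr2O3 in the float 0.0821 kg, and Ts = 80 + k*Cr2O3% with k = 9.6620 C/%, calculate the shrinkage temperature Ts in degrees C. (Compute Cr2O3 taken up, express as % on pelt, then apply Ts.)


Offered = pelt * offer_pct / 100 = 13.2270 * 1.6600 / 100 = 0.2196 kg
Uptake = offered - residual = 0.2196 - 0.0821 = 0.1375 kg
Cr2O3% on pelt = uptake / pelt * 100 = 0.1375 / 13.2270 * 100 = 1.0393 %
Ts = 80 + k * Cr2O3% = 80 + 9.6620 * 1.0393 = 90.0417 C


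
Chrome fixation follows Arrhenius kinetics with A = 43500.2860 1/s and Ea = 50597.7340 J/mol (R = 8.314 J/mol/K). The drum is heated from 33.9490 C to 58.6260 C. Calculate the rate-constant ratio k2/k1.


T1 = 33.9490 + 273.15 = 307.0990 K; T2 = 58.6260 + 273.15 = 331.7760 K
k1 = A * exp(-Ea/(R*T1)) = 43500.2860 * exp(-50597.7340/(8.314*307.0990)) = 1.0764e-04 1/s
k2 = A * exp(-Ea/(R*T2)) = 43500.2860 * exp(-50597.7340/(8.314*331.7760)) = 4.7003e-04 1/s
k2/k1 = 4.7003e-04 / 1.0764e-04 = 4.3666


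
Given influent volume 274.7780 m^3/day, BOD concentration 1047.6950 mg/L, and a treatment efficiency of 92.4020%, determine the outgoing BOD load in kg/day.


Load_in = volume * conc / 1000 = 274.7780 * 1047.6950 / 1000 = 287.8835 kg/day
Removed = Load_in * eff / 100 = 287.8835 * 92.4020 / 100 = 266.0101 kg/day
Load_out = Load_in - Removed = 287.8835 - 266.0101 = 21.8734 kg/day


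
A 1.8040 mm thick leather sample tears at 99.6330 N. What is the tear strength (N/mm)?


Formula: Tear strength = force / thickness
Substituting: Tear strength = 99.6330 / 1.8040
Result: 55.2289 N/mm


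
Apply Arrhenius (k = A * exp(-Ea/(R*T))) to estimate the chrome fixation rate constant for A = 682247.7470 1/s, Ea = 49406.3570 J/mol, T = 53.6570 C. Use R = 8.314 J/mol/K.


T_K = T_C + 273.15 = 53.6570 + 273.15 = 326.8070 K
exponent = -Ea / (R * T_K) = -49406.3570 / (8.314 * 326.8070) = -18.1837
k = A * exp(exponent) = 682247.7470 * exp(-18.1837) = 0.00864721 1/s


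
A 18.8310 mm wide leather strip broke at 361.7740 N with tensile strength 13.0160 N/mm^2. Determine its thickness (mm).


Formula: t = F / (TS * w)
Substituting: t = 361.7740 / (13.0160 * 18.8310)
Result: 1.4760 mm


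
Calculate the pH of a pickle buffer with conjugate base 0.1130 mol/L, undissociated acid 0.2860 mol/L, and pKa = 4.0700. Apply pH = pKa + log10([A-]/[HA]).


ratio = [A-] / [HA] = 0.1130 / 0.2860 = 0.3951
log10(ratio) = -0.4033
pH = pKa + log10(ratio) = 4.0700 - 0.4033 = 3.6667


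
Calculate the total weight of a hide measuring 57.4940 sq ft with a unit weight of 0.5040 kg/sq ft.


Formula: Weight = area * weight_per_sqft
Substituting: Weight = 57.4940 * 0.5040
Result: 28.9770 kg


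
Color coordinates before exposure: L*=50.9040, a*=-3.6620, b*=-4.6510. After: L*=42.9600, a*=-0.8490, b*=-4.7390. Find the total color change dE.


dL = -7.9440, da = 2.8130, db = -0.088
dE = sqrt((-7.9440)^2 + 2.8130^2 + (-0.088)^2) = 8.4278


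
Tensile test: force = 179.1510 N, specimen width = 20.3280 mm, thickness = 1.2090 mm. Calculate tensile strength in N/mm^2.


Formula: TS = force / (width * thickness)
Substituting: TS = 179.1510 / (20.3280 * 1.2090)
Result: 7.2895 N/mm^2


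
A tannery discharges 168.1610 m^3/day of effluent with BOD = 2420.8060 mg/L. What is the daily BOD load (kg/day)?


Formula: BOD_load = volume * conc / 1000
Substituting: BOD_load = 168.1610 * 2420.8060 / 1000
Result: 407.0852 kg/day


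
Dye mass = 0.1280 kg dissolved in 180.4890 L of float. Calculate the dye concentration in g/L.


Formula: Conc = dye_mass(kg) / volume(L) * 1000
Substituting: Conc = 0.1280 / 180.4890 * 1000
Result: 0.7092 g/L


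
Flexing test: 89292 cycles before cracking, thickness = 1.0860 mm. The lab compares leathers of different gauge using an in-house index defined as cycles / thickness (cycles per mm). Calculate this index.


Formula: Index = cycles / thickness
Substituting: Index = 89292 / 1.0860
Result: 82220.9945 cycles/mm


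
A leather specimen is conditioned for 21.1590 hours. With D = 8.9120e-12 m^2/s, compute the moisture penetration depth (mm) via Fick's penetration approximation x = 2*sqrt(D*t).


t = 21.1590 hr * 3600 = 76172.4000 s
D * t = 8.9120e-12 * 76172.4000 = 6.7885e-07
x = 2 * sqrt(D*t) = 2 * sqrt(6.7885e-07) = 0.00164785 m = 1.6478 mm


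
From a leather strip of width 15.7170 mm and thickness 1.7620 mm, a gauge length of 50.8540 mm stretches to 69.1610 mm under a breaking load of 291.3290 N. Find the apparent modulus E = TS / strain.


TS = F / (w * t) = 291.3290 / (15.7170 * 1.7620) = 10.5198 N/mm^2
strain = (Lf - L0) / L0 = (69.1610 - 50.8540) / 50.8540 = 0.3600
E = TS / strain = 10.5198 / 0.3600 = 29.2224 N/mm^2


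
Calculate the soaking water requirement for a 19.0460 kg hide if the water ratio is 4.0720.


Formula: Water = hide_weight * ratio
Substituting: Water = 19.0460 * 4.0720
Result: 77.5553 kg


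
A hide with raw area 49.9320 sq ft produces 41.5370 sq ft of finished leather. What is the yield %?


Formula: Yield = finished / raw * 100
Substituting: Yield = 41.5370 / 49.9320 * 100
Result: 83.1871 %


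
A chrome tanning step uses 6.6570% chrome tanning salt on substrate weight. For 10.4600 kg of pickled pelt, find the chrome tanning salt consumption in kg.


Formula: Chrome = substrate * pct / 100
Substituting: Chrome = 10.4600 * 6.6570 / 100
Result: 0.6963 kg


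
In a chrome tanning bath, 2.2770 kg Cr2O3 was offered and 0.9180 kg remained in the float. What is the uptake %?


Formula: Uptake = (offered - residual) / offered * 100
Substituting: Uptake = (2.2770 - 0.9180) / 2.2770 * 100
Result: 59.6838 %


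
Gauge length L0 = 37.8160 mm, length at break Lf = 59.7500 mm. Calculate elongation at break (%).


Formula: Elongation = (Lf - L0) / L0 * 100
Substituting: Elongation = (59.7500 - 37.8160) / 37.8160 * 100
Result: 58.0019 %


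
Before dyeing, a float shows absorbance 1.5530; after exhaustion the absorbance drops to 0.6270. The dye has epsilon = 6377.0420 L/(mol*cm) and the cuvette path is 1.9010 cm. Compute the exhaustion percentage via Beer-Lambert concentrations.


c_initial = A_i / (epsilon * l) = 1.5530 / (6377.0420 * 1.9010) = 1.2811e-04 mol/L
c_final = A_f / (epsilon * l) = 0.6270 / (6377.0420 * 1.9010) = 5.1721e-05 mol/L
Exhaustion = (c_initial - c_final) / c_initial * 100 = (1.2811e-04 - 5.1721e-05) / 1.2811e-04 * 100 = 59.6265 %


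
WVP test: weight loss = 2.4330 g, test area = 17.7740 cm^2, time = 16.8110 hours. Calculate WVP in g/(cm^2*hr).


Formula: WVP = loss / (area * time)
Substituting: WVP = 2.4330 / (17.7740 * 16.8110)
Result: 0.00814261 g/(cm^2*hr)


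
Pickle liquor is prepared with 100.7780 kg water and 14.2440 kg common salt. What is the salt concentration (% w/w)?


Formula: Conc = salt / (water + salt) * 100
Substituting: Conc = 14.2440 / (100.7780 + 14.2440) * 100
Result: 12.3837 %


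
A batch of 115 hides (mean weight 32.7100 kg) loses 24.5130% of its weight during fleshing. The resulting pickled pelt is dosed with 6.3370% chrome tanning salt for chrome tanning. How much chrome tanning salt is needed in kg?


Total_raw = N * avg_wt = 115 * 32.7100 = 3761.6500 kg
Substrate = Total_raw * (1 - loss/100) = 3761.6500 * (1 - 24.5130/100) = 2839.5567 kg
Chrome = Substrate * pct / 100 = 2839.5567 * 6.3370 / 100 = 179.9427 kg


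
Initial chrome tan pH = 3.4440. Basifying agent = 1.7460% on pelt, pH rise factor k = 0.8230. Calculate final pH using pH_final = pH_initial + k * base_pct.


Formula: pH_final = pH_initial + k * base_pct
Substituting: pH_final = 3.4440 + 0.8230 * 1.7460
Result: 4.8810


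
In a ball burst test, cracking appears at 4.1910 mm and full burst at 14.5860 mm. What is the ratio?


Formula: Ratio = crack / burst
Substituting: Ratio = 4.1910 / 14.5860
Result: 0.2873


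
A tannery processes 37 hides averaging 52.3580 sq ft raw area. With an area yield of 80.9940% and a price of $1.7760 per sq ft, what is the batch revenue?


Raw_total = N * avg_area = 37 * 52.3580 = 1937.2460 sq ft
Finished = Raw_total * yield / 100 = 1937.2460 * 80.9940 / 100 = 1569.0530 sq ft
Value = Finished * price = 1569.0530 * 1.7760 = 2786.6382 $


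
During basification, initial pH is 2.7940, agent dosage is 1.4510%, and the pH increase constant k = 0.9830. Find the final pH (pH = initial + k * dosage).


Formula: pH_final = pH_initial + k * base_pct
Substituting: pH_final = 2.7940 + 0.9830 * 1.4510
Result: 4.2203


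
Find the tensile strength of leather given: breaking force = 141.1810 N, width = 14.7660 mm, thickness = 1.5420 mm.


Formula: TS = force / (width * thickness)
Substituting: TS = 141.1810 / (14.7660 * 1.5420)
Result: 6.2005 N/mm^2


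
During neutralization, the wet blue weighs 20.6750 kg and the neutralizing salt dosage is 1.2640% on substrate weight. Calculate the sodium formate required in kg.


Formula: Neutralizer = substrate * pct / 100
Substituting: Neutralizer = 20.6750 * 1.2640 / 100
Result: 0.2613 kg


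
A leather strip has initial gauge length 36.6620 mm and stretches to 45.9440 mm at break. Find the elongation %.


Formula: Elongation = (Lf - L0) / L0 * 100
Substituting: Elongation = (45.9440 - 36.6620) / 36.6620 * 100
Result: 25.3178 %


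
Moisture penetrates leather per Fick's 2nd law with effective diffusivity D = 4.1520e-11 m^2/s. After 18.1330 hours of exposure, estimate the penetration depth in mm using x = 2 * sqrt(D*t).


t = 18.1330 hr * 3600 = 65278.8000 s
D * t = 4.1520e-11 * 65278.8000 = 2.7104e-06
x = 2 * sqrt(D*t) = 2 * sqrt(2.7104e-06) = 0.00329264 m = 3.2926 mm


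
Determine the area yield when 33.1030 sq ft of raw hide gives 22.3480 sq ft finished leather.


Formula: Yield = finished / raw * 100
Substituting: Yield = 22.3480 / 33.1030 * 100
Result: 67.5105 %


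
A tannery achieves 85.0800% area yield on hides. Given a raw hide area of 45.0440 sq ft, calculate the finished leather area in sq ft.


Formula: finished = raw * yield / 100
Substituting: finished = 45.0440 * 85.0800 / 100
Result: 38.3234 sq ft
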